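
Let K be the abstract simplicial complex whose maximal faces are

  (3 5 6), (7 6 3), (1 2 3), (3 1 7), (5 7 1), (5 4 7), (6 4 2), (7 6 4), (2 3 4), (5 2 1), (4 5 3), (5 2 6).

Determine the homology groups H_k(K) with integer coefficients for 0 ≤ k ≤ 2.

H_0 ≅ Z,  H_1 ≅ Z/2,  H_2 = 0.

We work with the vertex ordering 1 < 2 < 3 < 4 < 5 < 6 < 7. The simplices of K, each written with vertices in increasing order, are:

  0-simplices (7): [1], [2], [3], [4], [5], [6], [7]
  1-simplices (18): [1,2], [1,3], [1,5], [1,7], [2,3], [2,4], [2,5], [2,6], [3,4], [3,5], [3,6], [3,7], [4,5], [4,6], [4,7], [5,6], [5,7], [6,7]
  2-simplices (12): [1,2,3], [1,2,5], [1,3,7], [1,5,7], [2,3,4], [2,4,6], [2,5,6], [3,4,5], [3,5,6], [3,6,7], [4,5,7], [4,6,7]

so the chain groups are C_0 ≅ Z^7, C_1 ≅ Z^18, C_2 ≅ Z^12.

Boundary ∂_1: C_1 → C_0 sends each edge [p,q] (with p < q) to q − p. For instance
  ∂[3,6] = [6] − [3].
This gives a 7×18 integer matrix of rank 6; reducing to Smith normal form yields diagonal entries (1,1,1,1,1,1).

Boundary ∂_2: C_2 → C_1 sends each 2-simplex [p,q,r] to [q,r] − [p,r] + [p,q]. For instance
  ∂[3,6,7] = [6,7] − [3,7] + [3,6],
  ∂[3,4,5] = [4,5] − [3,5] + [3,4].
As a 18×12 matrix over Z this has rank 12, with invariant factors (1,1,1,1,1,1,1,1,1,1,1,2).

Now H_k = ker ∂_k / im ∂_{k+1}, so:

  H_0: rank C_0 − rank ∂_1 = 7 − 6 = 1, and the invariant factors of ∂_1 are all 1, so H_0 = Z.
  H_1: rank ker ∂_1 − rank ∂_2 = (18 − 6) − 12 = 0, and ∂_2 has invariant factor 2 > 1, so H_1 = Z/2.
  H_2: rank ker ∂_2 − rank ∂_3 = (12 − 12) − 0 = 0, and there is no ∂_3, so H_2 = 0.

(K is a triangulation of the real projective plane RP^2.)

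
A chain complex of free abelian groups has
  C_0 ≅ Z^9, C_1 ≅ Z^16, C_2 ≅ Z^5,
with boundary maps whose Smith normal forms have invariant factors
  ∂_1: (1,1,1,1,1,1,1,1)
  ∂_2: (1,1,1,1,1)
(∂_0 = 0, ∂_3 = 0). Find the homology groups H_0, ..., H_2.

H_0 ≅ Z,  H_1 ≅ Z^3,  H_2 = 0.

H_0: b_0 = 9 − 0 − 8 = 1; torsion from ∂_1 factors > 1: none. So H_0 ≅ Z.
H_1: b_1 = 16 − 8 − 5 = 3; torsion from ∂_2 factors > 1: none. So H_1 ≅ Z^3.
H_2: b_2 = 5 − 5 − 0 = 0; torsion from ∂_3 factors > 1: none. So H_2 ≅ 0.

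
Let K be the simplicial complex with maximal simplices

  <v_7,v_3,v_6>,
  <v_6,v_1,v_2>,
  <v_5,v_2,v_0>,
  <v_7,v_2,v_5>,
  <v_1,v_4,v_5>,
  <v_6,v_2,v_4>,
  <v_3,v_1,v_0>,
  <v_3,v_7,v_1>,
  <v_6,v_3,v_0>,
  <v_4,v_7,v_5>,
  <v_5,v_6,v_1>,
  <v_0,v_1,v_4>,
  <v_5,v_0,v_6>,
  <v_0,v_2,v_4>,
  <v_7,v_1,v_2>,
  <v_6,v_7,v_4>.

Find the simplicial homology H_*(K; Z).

Fix the vertex order v_0 < v_1 < v_2 < v_3 < v_4 < v_5 < v_6 < v_7 and write every simplex with vertices in increasing order. Then dim K = 2 and the simplices of K are:

  0-simplices (8): [v_0], [v_1], [v_2], [v_3], [v_4], [v_5], [v_6], [v_7]
  1-simplices (24): (24 of them)
  2-simplices (16): (16 of them)

giving chain groups C_0 ≅ Z^8, C_1 ≅ Z^24, C_2 ≅ Z^16.

∂_1: C_1 → C_0 is given by ∂[p,q] = [q] − [p]. For instance
  ∂[v_0,v_4] = [v_4] − [v_0].
The 8×24 boundary matrix has rank 7 and Smith normal form diag(1,1,1,1,1,1,1).

∂_2: C_2 → C_1 sends each 2-simplex [p,q,r] to [q,r] − [p,r] + [p,q]. For instance
  ∂[v_0,v_1,v_3] = [v_1,v_3] − [v_0,v_3] + [v_0,v_1],
  ∂[v_0,v_3,v_6] = [v_3,v_6] − [v_0,v_6] + [v_0,v_3].
The resulting 24×16 matrix has rank 15, and its Smith normal form has invariant factors (1,1,1,1,1,1,1,1,1,1,1,1,1,1,1).

Now H_k = ker ∂_k / im ∂_{k+1}, so:

  H_0: rank C_0 − rank ∂_1 = 8 − 7 = 1, and the invariant factors of ∂_1 are all 1, so H_0 = Z.
  H_1: rank ker ∂_1 − rank ∂_2 = (24 − 7) − 15 = 2, and the invariant factors of ∂_2 are all 1, so H_1 = Z^2.
  H_2: rank ker ∂_2 − rank ∂_3 = (16 − 15) − 0 = 1, and there is no ∂_3, so H_2 = Z.

(K is a triangulation of the torus T^2.)

H_0 = Z,  H_1 = Z^2,  H_2 = Z.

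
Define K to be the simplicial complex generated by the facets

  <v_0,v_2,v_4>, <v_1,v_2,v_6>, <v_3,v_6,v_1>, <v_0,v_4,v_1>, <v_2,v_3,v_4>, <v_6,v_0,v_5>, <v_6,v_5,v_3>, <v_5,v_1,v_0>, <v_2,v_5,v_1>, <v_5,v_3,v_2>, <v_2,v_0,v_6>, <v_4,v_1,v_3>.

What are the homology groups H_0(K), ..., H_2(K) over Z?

H_0 ≅ Z,  H_1 ≅ Z/2Z,  H_2 = 0.

K has 7 vertices, 18 edges, 12 triangles.
rank ∂_0 = 0, rank ∂_1 = 6 ⇒ b_0 = 7 − 0 − 6 = 1; all invariant factors of ∂_1 are 1 so no torsion. So H_0 = Z.
rank ∂_1 = 6, rank ∂_2 = 12 ⇒ b_1 = 18 − 6 − 12 = 0; ∂_2 has invariant factor(s) [2] giving torsion. So H_1 = Z/2Z.
rank ∂_2 = 12, rank ∂_3 = 0 ⇒ b_2 = 12 − 12 − 0 = 0. So H_2 = 0.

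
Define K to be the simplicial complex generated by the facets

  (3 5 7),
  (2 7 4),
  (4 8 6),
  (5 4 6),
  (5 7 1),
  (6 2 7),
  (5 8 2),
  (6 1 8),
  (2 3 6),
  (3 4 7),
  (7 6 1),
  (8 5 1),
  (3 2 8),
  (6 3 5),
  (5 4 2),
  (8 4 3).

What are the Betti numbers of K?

Take the total order 1 < 2 < 3 < 4 < 5 < 6 < 7 < 8 on the vertex set. Then K (dimension 2) consists of the simplices:

  0-simplices (8): [1], [2], [3], [4], [5], [6], [7], [8]
  1-simplices (24): (24 of them)
  2-simplices (16): [1,5,7], [1,5,8], [1,6,7], [1,6,8], [2,3,6], [2,3,8], [2,4,5], [2,4,7], [2,5,8], [2,6,7], [3,4,7], [3,4,8], [3,5,6], [3,5,7], [4,5,6], [4,6,8]

so the chain groups are C_0 ≅ Z^8, C_1 ≅ Z^24, C_2 ≅ Z^16.

The boundary map ∂_1: C_1 → C_0 is given by ∂[p,q] = [q] − [p]. For instance
  ∂[6,7] = [7] − [6].
The resulting 8×24 matrix has rank 7, and its Smith normal form has invariant factors (1,1,1,1,1,1,1).

Boundary ∂_2: C_2 → C_1 maps a triangle to the signed sum of its edges. For instance
  ∂[2,3,6] = [3,6] − [2,6] + [2,3],
  ∂[4,6,8] = [6,8] − [4,8] + [4,6].
The 24×16 boundary matrix has rank 15 and Smith normal form diag(1,1,1,1,1,1,1,1,1,1,1,1,1,1,1).

Now H_k = ker ∂_k / im ∂_{k+1}, so:

  H_0: rank C_0 − rank ∂_1 = 8 − 7 = 1, and the invariant factors of ∂_1 are all 1, so H_0 = Z.
  H_1: rank ker ∂_1 − rank ∂_2 = (24 − 7) − 15 = 2, and the invariant factors of ∂_2 are all 1, so H_1 = Z^2.
  H_2: rank ker ∂_2 − rank ∂_3 = (16 − 15) − 0 = 1, and there is no ∂_3, so H_2 = Z.

Hence the Betti numbers are b_0 = 1, b_1 = 2, b_2 = 1.

b_0 = 1, b_1 = 2, b_2 = 1.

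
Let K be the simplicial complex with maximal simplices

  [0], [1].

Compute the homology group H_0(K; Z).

H_0 = Z^2.

Order the vertices as 0 < 1. Listing each simplex with vertices in this order, K has dimension 0 with simplices:

  0-simplices (2): [0], [1]

giving chain groups C_0 ≅ Z^2.

Computing H_k = (kernel of ∂_k) / (image of ∂_{k+1}):

  H_0: rank C_0 − rank ∂_1 = 2 − 0 = 2, and there is no ∂_1, so H_0 ≅ Z^2.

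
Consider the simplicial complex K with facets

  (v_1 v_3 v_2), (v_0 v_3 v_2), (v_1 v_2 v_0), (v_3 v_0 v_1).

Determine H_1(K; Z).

H_1 ≅ 0.

We work with the vertex ordering v_0 < v_1 < v_2 < v_3. The simplices of K, each written with vertices in increasing order, are:

  0-simplices (4): [v_0], [v_1], [v_2], [v_3]
  1-simplices (6): [v_0,v_1], [v_0,v_2], [v_0,v_3], [v_1,v_2], [v_1,v_3], [v_2,v_3]
  2-simplices (4): [v_0,v_1,v_2], [v_0,v_1,v_3], [v_0,v_2,v_3], [v_1,v_2,v_3]

giving chain groups C_0 ≅ Z^4, C_1 ≅ Z^6, C_2 ≅ Z^4.

∂_1: C_1 → C_0 is given by ∂[p,q] = [q] − [p]. For instance
  ∂[v_1,v_2] = [v_2] − [v_1].
This gives a 4×6 integer matrix of rank 3; reducing to Smith normal form yields diagonal entries (1,1,1).

∂_2: C_2 → C_1 maps a triangle to the signed sum of its edges. For instance
  ∂[v_0,v_1,v_2] = [v_1,v_2] − [v_0,v_2] + [v_0,v_1],
  ∂[v_1,v_2,v_3] = [v_2,v_3] − [v_1,v_3] + [v_1,v_2].
As a 6×4 matrix over Z this has rank 3, with invariant factors (1,1,1).

Reading off H_k = ker ∂_k / im ∂_{k+1}:

  H_1: rank ker ∂_1 − rank ∂_2 = (6 − 3) − 3 = 0, and the invariant factors of ∂_2 are all 1, so H_1 ≅ 0.

(K is a triangulation of the 2-sphere S^2.)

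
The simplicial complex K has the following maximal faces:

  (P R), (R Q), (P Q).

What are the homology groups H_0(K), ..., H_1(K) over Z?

H_0 = Z,  H_1 = Z.

Order the vertices as P < Q < R. Listing each simplex with vertices in this order, K has dimension 1 with simplices:

  0-simplices (3): P, Q, R
  1-simplices (3): PQ, PR, QR

Hence C_0 ≅ Z^3, C_1 ≅ Z^3.

Boundary ∂_1: C_1 → C_0 is given by ∂[p,q] = [q] − [p].
The resulting 3×3 matrix has rank 2, and its Smith normal form has invariant factors (1,1).

Reading off H_k = ker ∂_k / im ∂_{k+1}:

  H_0: rank C_0 − rank ∂_1 = 3 − 2 = 1, and the invariant factors of ∂_1 are all 1, so H_0 = Z.
  H_1: rank ker ∂_1 − rank ∂_2 = (3 − 2) − 0 = 1, and there is no ∂_2, so H_1 = Z.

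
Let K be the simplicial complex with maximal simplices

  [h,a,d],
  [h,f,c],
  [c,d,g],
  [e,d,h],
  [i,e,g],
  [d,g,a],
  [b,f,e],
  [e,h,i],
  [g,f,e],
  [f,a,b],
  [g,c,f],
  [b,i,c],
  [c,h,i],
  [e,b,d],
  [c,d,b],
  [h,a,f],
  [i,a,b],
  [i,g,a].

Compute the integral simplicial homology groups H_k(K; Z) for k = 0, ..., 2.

Take the total order a < b < c < d < e < f < g < h < i on the vertex set. Then K (dimension 2) consists of the simplices:

  0-simplices (9): a, b, c, d, e, f, g, h, i
  1-simplices (27): ab, ad, af, ag, ah, ai, bc, bd, be, bf, bi, cd, cf, cg, ch, ci, de, dg, dh, ef, eg, eh, ei, fg, fh, gi, hi
  2-simplices (18): abf, abi, adg, adh, afh, agi, bcd, bci, bde, bef, cdg, cfg, cfh, chi, deh, efg, egi, ehi

Hence C_0 ≅ Z^9, C_1 ≅ Z^27, C_2 ≅ Z^18.

Boundary ∂_1: C_1 → C_0 is given by ∂[p,q] = [q] − [p]. For instance
  ∂af = f − a.
This gives a 9×27 integer matrix of rank 8; reducing to Smith normal form yields diagonal entries (1,1,1,1,1,1,1,1).

∂_2: C_2 → C_1 acts by ∂[p,q,r] = [q,r] − [p,r] + [p,q]. For instance
  ∂ehi = hi − ei + eh,
  ∂cfh = fh − ch + cf.
This gives a 27×18 integer matrix of rank 17; reducing to Smith normal form yields diagonal entries (1,1,1,1,1,1,1,1,1,1,1,1,1,1,1,1,1).

Computing H_k = (kernel of ∂_k) / (image of ∂_{k+1}):

  H_0: rank C_0 − rank ∂_1 = 9 − 8 = 1, and the invariant factors of ∂_1 are all 1, so H_0 ≅ Z.
  H_1: rank ker ∂_1 − rank ∂_2 = (27 − 8) − 17 = 2, and the invariant factors of ∂_2 are all 1, so H_1 ≅ Z^2.
  H_2: rank ker ∂_2 − rank ∂_3 = (18 − 17) − 0 = 1, and there is no ∂_3, so H_2 ≅ Z.

(K is a triangulation of the torus T^2.)

H_0 ≅ Z,  H_1 ≅ Z^2,  H_2 ≅ Z.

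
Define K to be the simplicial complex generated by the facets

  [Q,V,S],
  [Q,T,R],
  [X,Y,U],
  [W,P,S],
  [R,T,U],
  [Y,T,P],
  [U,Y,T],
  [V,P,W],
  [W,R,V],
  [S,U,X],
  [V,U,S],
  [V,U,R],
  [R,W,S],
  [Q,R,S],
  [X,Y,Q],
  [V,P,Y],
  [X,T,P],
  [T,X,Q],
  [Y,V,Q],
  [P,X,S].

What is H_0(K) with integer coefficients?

K has 10 vertices, 30 edges, 20 triangles.
rank ∂_0 = 0, rank ∂_1 = 9 ⇒ b_0 = 10 − 0 − 9 = 1; all invariant factors of ∂_1 are 1 so no torsion. So H_0 = Z.

H_0 = Z.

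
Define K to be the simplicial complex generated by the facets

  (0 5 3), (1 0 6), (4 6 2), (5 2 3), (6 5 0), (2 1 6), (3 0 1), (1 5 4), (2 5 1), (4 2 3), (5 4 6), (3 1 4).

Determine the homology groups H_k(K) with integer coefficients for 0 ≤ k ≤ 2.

Order the vertices as 0 < 1 < 2 < 3 < 4 < 5 < 6. Listing each simplex with vertices in this order, K has dimension 2 with simplices:

  0-simplices (7): [0], [1], [2], [3], [4], [5], [6]
  1-simplices (18): [0,1], [0,3], [0,5], [0,6], [1,2], [1,3], [1,4], [1,5], [1,6], [2,3], [2,4], [2,5], [2,6], [3,4], [3,5], [4,5], [4,6], [5,6]
  2-simplices (12): [0,1,3], [0,1,6], [0,3,5], [0,5,6], [1,2,5], [1,2,6], [1,3,4], [1,4,5], [2,3,4], [2,3,5], [2,4,6], [4,5,6]

Hence C_0 ≅ Z^7, C_1 ≅ Z^18, C_2 ≅ Z^12.

∂_1: C_1 → C_0 maps an edge to its endpoints' difference, ∂[p,q] = q − p.
The resulting 7×18 matrix has rank 6, and its Smith normal form has invariant factors (1,1,1,1,1,1).

Boundary ∂_2: C_2 → C_1 sends each 2-simplex [p,q,r] to [q,r] − [p,r] + [p,q]. For instance
  ∂[4,5,6] = [5,6] − [4,6] + [4,5],
  ∂[0,1,3] = [1,3] − [0,3] + [0,1].
The 18×12 boundary matrix has rank 12 and Smith normal form diag(1,1,1,1,1,1,1,1,1,1,1,2).

Reading off H_k = ker ∂_k / im ∂_{k+1}:

  H_0: rank C_0 − rank ∂_1 = 7 − 6 = 1, and the invariant factors of ∂_1 are all 1, so H_0 ≅ Z.
  H_1: rank ker ∂_1 − rank ∂_2 = (18 − 6) − 12 = 0, and ∂_2 has invariant factor 2 > 1, so H_1 ≅ Z_2.
  H_2: rank ker ∂_2 − rank ∂_3 = (12 − 12) − 0 = 0, and there is no ∂_3, so H_2 ≅ 0.

H_0 ≅ Z,  H_1 ≅ Z_2,  H_2 = 0.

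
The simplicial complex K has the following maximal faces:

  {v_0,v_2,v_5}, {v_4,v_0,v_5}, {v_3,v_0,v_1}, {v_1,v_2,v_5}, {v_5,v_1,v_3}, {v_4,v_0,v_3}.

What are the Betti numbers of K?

Order the vertices as v_0 < v_1 < v_2 < v_3 < v_4 < v_5. Listing each simplex with vertices in this order, K has dimension 2 with simplices:

  0-simplices (6): [v_0], [v_1], [v_2], [v_3], [v_4], [v_5]
  1-simplices (12): [v_0,v_1], [v_0,v_2], [v_0,v_3], [v_0,v_4], [v_0,v_5], [v_1,v_2], [v_1,v_3], [v_1,v_5], [v_2,v_5], [v_3,v_4], [v_3,v_5], [v_4,v_5]
  2-simplices (6): [v_0,v_1,v_3], [v_0,v_2,v_5], [v_0,v_3,v_4], [v_0,v_4,v_5], [v_1,v_2,v_5], [v_1,v_3,v_5]

giving chain groups C_0 ≅ Z^6, C_1 ≅ Z^12, C_2 ≅ Z^6.

Boundary ∂_1: C_1 → C_0 maps an edge to its endpoints' difference, ∂[p,q] = q − p. For instance
  ∂[v_2,v_5] = [v_5] − [v_2].
As a 6×12 matrix over Z this has rank 5, with invariant factors (1,1,1,1,1).

The boundary map ∂_2: C_2 → C_1 maps a triangle to the signed sum of its edges. For instance
  ∂[v_1,v_3,v_5] = [v_3,v_5] − [v_1,v_5] + [v_1,v_3],
  ∂[v_0,v_3,v_4] = [v_3,v_4] − [v_0,v_4] + [v_0,v_3].
The 12×6 boundary matrix has rank 6 and Smith normal form diag(1,1,1,1,1,1).

From H_k ≅ ker(∂_k) / im(∂_{k+1}) we obtain:

  H_0: rank C_0 − rank ∂_1 = 6 − 5 = 1, and the invariant factors of ∂_1 are all 1, so H_0 = Z.
  H_1: rank ker ∂_1 − rank ∂_2 = (12 − 5) − 6 = 1, and the invariant factors of ∂_2 are all 1, so H_1 = Z.
  H_2: rank ker ∂_2 − rank ∂_3 = (6 − 6) − 0 = 0, and there is no ∂_3, so H_2 = 0.

As a check, the Euler characteristic is 6 − 12 + 6 = 0, which agrees with 1 − 1 + 0 = 0.
(K is a triangulation of the cylinder S^1 x I.)

Hence the Betti numbers are b_0 = 1, b_1 = 1, b_2 = 0.

b_0 = 1, b_1 = 1, b_2 = 0.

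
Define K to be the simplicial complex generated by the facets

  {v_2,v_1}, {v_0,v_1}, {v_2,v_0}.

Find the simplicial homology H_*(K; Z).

Take the total order v_0 < v_1 < v_2 on the vertex set. Then K (dimension 1) consists of the simplices:

  0-simplices (3): [v_0], [v_1], [v_2]
  1-simplices (3): [v_0,v_1], [v_0,v_2], [v_1,v_2]

giving chain groups C_0 ≅ Z^3, C_1 ≅ Z^3.

∂_1: C_1 → C_0 is given by ∂[p,q] = [q] − [p]. For instance
  ∂[v_0,v_2] = [v_2] − [v_0].
The 3×3 boundary matrix has rank 2 and Smith normal form diag(1,1).

Computing H_k = (kernel of ∂_k) / (image of ∂_{k+1}):

  H_0: rank C_0 − rank ∂_1 = 3 − 2 = 1, and the invariant factors of ∂_1 are all 1, so H_0 ≅ Z.
  H_1: rank ker ∂_1 − rank ∂_2 = (3 − 2) − 0 = 1, and there is no ∂_2, so H_1 ≅ Z.

As a check, the Euler characteristic is 3 − 3 = 0, which agrees with 1 − 1 = 0.
(K is a triangulation of the circle S^1.)

H_0 = Z,  H_1 = Z.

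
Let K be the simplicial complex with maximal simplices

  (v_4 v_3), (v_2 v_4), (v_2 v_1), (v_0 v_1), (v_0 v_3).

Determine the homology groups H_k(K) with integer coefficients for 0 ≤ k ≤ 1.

H_0 ≅ Z,  H_1 ≅ Z.

Take the total order v_0 < v_1 < v_2 < v_3 < v_4 on the vertex set. Then K (dimension 1) consists of the simplices:

  0-simplices (5): [v_0], [v_1], [v_2], [v_3], [v_4]
  1-simplices (5): [v_0,v_1], [v_0,v_3], [v_1,v_2], [v_2,v_4], [v_3,v_4]

Hence C_0 ≅ Z^5, C_1 ≅ Z^5.

The boundary map ∂_1: C_1 → C_0 is given by ∂[p,q] = [q] − [p].
The resulting 5×5 matrix has rank 4, and its Smith normal form has invariant factors (1,1,1,1).

Computing H_k = (kernel of ∂_k) / (image of ∂_{k+1}):

  H_0: rank C_0 − rank ∂_1 = 5 − 4 = 1, and the invariant factors of ∂_1 are all 1, so H_0 ≅ Z.
  H_1: rank ker ∂_1 − rank ∂_2 = (5 − 4) − 0 = 1, and there is no ∂_2, so H_1 ≅ Z.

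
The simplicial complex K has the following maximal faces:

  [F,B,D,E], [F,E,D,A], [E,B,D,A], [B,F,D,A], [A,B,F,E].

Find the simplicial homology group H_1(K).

K has 5 vertices, 10 edges, 10 triangles, 5 3-simplices.
rank ∂_1 = 4, rank ∂_2 = 6 ⇒ b_1 = 10 − 4 − 6 = 0; all invariant factors of ∂_2 are 1 so no torsion. So H_1 = 0.

H_1 = 0.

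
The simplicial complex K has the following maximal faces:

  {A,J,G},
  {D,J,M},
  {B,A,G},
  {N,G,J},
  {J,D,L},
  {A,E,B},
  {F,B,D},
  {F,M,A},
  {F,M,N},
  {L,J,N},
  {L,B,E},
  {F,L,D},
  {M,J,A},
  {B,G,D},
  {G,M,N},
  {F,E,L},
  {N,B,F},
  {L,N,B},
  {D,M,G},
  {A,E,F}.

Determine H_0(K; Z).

Take the total order A < B < D < E < F < G < J < L < M < N on the vertex set. Then K (dimension 2) consists of the simplices:

  0-simplices (10): A, B, D, E, F, G, J, L, M, N
  1-simplices (30): AB, AE, AF, AG, AJ, AM, BD, BE, BF, BG, BL, BN, DF, DG, DJ, DL, DM, EF, EL, FL, FM, FN, GJ, GM, GN, JL, JM, JN, LN, MN
  2-simplices (20): ABE, ABG, AEF, AFM, AGJ, AJM, BDF, BDG, BEL, BFN, BLN, DFL, DGM, DJL, DJM, EFL, FMN, GJN, GMN, JLN

so the chain groups are C_0 ≅ Z^10, C_1 ≅ Z^30, C_2 ≅ Z^20.

The boundary map ∂_1: C_1 → C_0 sends each edge [p,q] (with p < q) to q − p.
The 10×30 boundary matrix has rank 9 and Smith normal form diag(1,1,1,1,1,1,1,1,1).

The boundary map ∂_2: C_2 → C_1 acts by ∂[p,q,r] = [q,r] − [p,r] + [p,q]. For instance
  ∂DGM = GM − DM + DG,
  ∂AGJ = GJ − AJ + AG.
The resulting 30×20 matrix has rank 20, and its Smith normal form has invariant factors (1,1,1,1,1,1,1,1,1,1,1,1,1,1,1,1,1,1,1,2).

Computing H_k = (kernel of ∂_k) / (image of ∂_{k+1}):

  H_0: rank C_0 − rank ∂_1 = 10 − 9 = 1, and the invariant factors of ∂_1 are all 1, so H_0 = Z.

H_0 = Z.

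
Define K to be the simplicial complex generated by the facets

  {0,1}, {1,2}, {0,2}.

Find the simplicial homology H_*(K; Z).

Fix the vertex order 0 < 1 < 2 and write every simplex with vertices in increasing order. Then dim K = 1 and the simplices of K are:

  0-simplices (3): [0], [1], [2]
  1-simplices (3): [0,1], [0,2], [1,2]

giving chain groups C_0 ≅ Z^3, C_1 ≅ Z^3.

Boundary ∂_1: C_1 → C_0 maps an edge to its endpoints' difference, ∂[p,q] = q − p. For instance
  ∂[0,2] = [2] − [0].
The 3×3 boundary matrix has rank 2 and Smith normal form diag(1,1).

Computing H_k = (kernel of ∂_k) / (image of ∂_{k+1}):

  H_0: rank C_0 − rank ∂_1 = 3 − 2 = 1, and the invariant factors of ∂_1 are all 1, so H_0 ≅ Z.
  H_1: rank ker ∂_1 − rank ∂_2 = (3 − 2) − 0 = 1, and there is no ∂_2, so H_1 ≅ Z.

As a check, the Euler characteristic is 3 − 3 = 0, which agrees with 1 − 1 = 0.
(K is a triangulation of the circle S^1.)

H_0 = Z,  H_1 = Z.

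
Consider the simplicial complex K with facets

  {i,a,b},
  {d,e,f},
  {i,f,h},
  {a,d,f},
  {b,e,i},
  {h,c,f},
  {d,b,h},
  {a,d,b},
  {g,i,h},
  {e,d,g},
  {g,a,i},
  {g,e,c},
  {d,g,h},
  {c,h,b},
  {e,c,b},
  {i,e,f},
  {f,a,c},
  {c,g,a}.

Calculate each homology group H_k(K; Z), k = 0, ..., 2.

H_0 = Z,  H_1 = Z^2,  H_2 = Z.

Fix the vertex order a < b < c < d < e < f < g < h < i and write every simplex with vertices in increasing order. Then dim K = 2 and the simplices of K are:

  0-simplices (9): a, b, c, d, e, f, g, h, i
  1-simplices (27): ab, ac, ad, af, ag, ai, bc, bd, be, bh, bi, ce, cf, cg, ch, de, df, dg, dh, ef, eg, ei, fh, fi, gh, gi, hi
  2-simplices (18): abd, abi, acf, acg, adf, agi, bce, bch, bdh, bei, ceg, cfh, def, deg, dgh, efi, fhi, ghi

giving chain groups C_0 ≅ Z^9, C_1 ≅ Z^27, C_2 ≅ Z^18.

∂_1: C_1 → C_0 is given by ∂[p,q] = [q] − [p]. For instance
  ∂gh = h − g.
The 9×27 boundary matrix has rank 8 and Smith normal form diag(1,1,1,1,1,1,1,1).

∂_2: C_2 → C_1 acts by ∂[p,q,r] = [q,r] − [p,r] + [p,q]. For instance
  ∂acf = cf − af + ac,
  ∂fhi = hi − fi + fh.
The resulting 27×18 matrix has rank 17, and its Smith normal form has invariant factors (1,1,1,1,1,1,1,1,1,1,1,1,1,1,1,1,1).

From H_k ≅ ker(∂_k) / im(∂_{k+1}) we obtain:

  H_0: rank C_0 − rank ∂_1 = 9 − 8 = 1, and the invariant factors of ∂_1 are all 1, so H_0 ≅ Z.
  H_1: rank ker ∂_1 − rank ∂_2 = (27 − 8) − 17 = 2, and the invariant factors of ∂_2 are all 1, so H_1 ≅ Z^2.
  H_2: rank ker ∂_2 − rank ∂_3 = (18 − 17) − 0 = 1, and there is no ∂_3, so H_2 ≅ Z.

(K is a triangulation of the torus T^2.)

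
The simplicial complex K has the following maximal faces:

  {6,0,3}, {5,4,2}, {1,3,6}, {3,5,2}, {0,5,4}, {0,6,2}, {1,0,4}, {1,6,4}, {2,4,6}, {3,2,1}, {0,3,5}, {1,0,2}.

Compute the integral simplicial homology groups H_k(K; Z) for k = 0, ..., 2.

Order the vertices as 0 < 1 < 2 < 3 < 4 < 5 < 6. Listing each simplex with vertices in this order, K has dimension 2 with simplices:

  0-simplices (7): [0], [1], [2], [3], [4], [5], [6]
  1-simplices (18): [0,1], [0,2], [0,3], [0,4], [0,5], [0,6], [1,2], [1,3], [1,4], [1,6], [2,3], [2,4], [2,5], [2,6], [3,5], [3,6], [4,5], [4,6]
  2-simplices (12): [0,1,2], [0,1,4], [0,2,6], [0,3,5], [0,3,6], [0,4,5], [1,2,3], [1,3,6], [1,4,6], [2,3,5], [2,4,5], [2,4,6]

so the chain groups are C_0 ≅ Z^7, C_1 ≅ Z^18, C_2 ≅ Z^12.

Boundary ∂_1: C_1 → C_0 sends each edge [p,q] (with p < q) to q − p.
The 7×18 boundary matrix has rank 6 and Smith normal form diag(1,1,1,1,1,1).

The boundary map ∂_2: C_2 → C_1 sends each 2-simplex [p,q,r] to [q,r] − [p,r] + [p,q]. For instance
  ∂[0,3,5] = [3,5] − [0,5] + [0,3],
  ∂[0,4,5] = [4,5] − [0,5] + [0,4].
As a 18×12 matrix over Z this has rank 12, with invariant factors (1,1,1,1,1,1,1,1,1,1,1,2).

Computing H_k = (kernel of ∂_k) / (image of ∂_{k+1}):

  H_0: rank C_0 − rank ∂_1 = 7 − 6 = 1, and the invariant factors of ∂_1 are all 1, so H_0 ≅ Z.
  H_1: rank ker ∂_1 − rank ∂_2 = (18 − 6) − 12 = 0, and ∂_2 has invariant factor 2 > 1, so H_1 ≅ Z/2.
  H_2: rank ker ∂_2 − rank ∂_3 = (12 − 12) − 0 = 0, and there is no ∂_3, so H_2 ≅ 0.

As a check, the Euler characteristic is 7 − 18 + 12 = 1, which agrees with 1 − 0 + 0 = 1.

H_0 ≅ Z,  H_1 ≅ Z/2,  H_2 = 0.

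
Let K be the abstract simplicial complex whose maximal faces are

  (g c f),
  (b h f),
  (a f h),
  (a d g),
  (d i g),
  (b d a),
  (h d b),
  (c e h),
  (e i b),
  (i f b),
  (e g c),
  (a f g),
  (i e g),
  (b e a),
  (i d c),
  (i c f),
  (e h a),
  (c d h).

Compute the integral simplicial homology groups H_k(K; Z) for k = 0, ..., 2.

Fix the vertex order a < b < c < d < e < f < g < h < i and write every simplex with vertices in increasing order. Then dim K = 2 and the simplices of K are:

  0-simplices (9): a, b, c, d, e, f, g, h, i
  1-simplices (27): ab, ad, ae, af, ag, ah, bd, be, bf, bh, bi, cd, ce, cf, cg, ch, ci, dg, dh, di, eg, eh, ei, fg, fh, fi, gi
  2-simplices (18): abd, abe, adg, aeh, afg, afh, bdh, bei, bfh, bfi, cdh, cdi, ceg, ceh, cfg, cfi, dgi, egi

giving chain groups C_0 ≅ Z^9, C_1 ≅ Z^27, C_2 ≅ Z^18.

∂_1: C_1 → C_0 sends each edge [p,q] (with p < q) to q − p. For instance
  ∂be = e − b.
The 9×27 boundary matrix has rank 8 and Smith normal form diag(1,1,1,1,1,1,1,1).

∂_2: C_2 → C_1 acts by ∂[p,q,r] = [q,r] − [p,r] + [p,q]. For instance
  ∂ceg = eg − cg + ce,
  ∂abd = bd − ad + ab.
This gives a 27×18 integer matrix of rank 18; reducing to Smith normal form yields diagonal entries (1,1,1,1,1,1,1,1,1,1,1,1,1,1,1,1,1,2).

Now H_k = ker ∂_k / im ∂_{k+1}, so:

  H_0: rank C_0 − rank ∂_1 = 9 − 8 = 1, and the invariant factors of ∂_1 are all 1, so H_0 = Z.
  H_1: rank ker ∂_1 − rank ∂_2 = (27 − 8) − 18 = 1, and ∂_2 has invariant factor 2 > 1, so H_1 = Z ⊕ Z_2.
  H_2: rank ker ∂_2 − rank ∂_3 = (18 − 18) − 0 = 0, and there is no ∂_3, so H_2 = 0.

H_0 = Z,  H_1 = Z ⊕ Z_2,  H_2 = 0.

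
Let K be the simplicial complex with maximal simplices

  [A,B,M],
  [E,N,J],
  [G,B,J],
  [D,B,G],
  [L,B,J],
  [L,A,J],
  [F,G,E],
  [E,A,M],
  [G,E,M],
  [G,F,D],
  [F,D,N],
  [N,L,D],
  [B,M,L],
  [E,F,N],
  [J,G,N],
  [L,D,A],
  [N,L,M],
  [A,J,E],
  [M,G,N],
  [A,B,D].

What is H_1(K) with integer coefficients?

We work with the vertex ordering A < B < D < E < F < G < J < L < M < N. The simplices of K, each written with vertices in increasing order, are:

  0-simplices (10): A, B, D, E, F, G, J, L, M, N
  1-simplices (30): AB, AD, AE, AJ, AL, AM, BD, BG, BJ, BL, BM, DF, DG, DL, DN, EF, EG, EJ, EM, EN, FG, FN, GJ, GM, GN, JL, JN, LM, LN, MN
  2-simplices (20): ABD, ABM, ADL, AEJ, AEM, AJL, BDG, BGJ, BJL, BLM, DFG, DFN, DLN, EFG, EFN, EGM, EJN, GJN, GMN, LMN

so the chain groups are C_0 ≅ Z^10, C_1 ≅ Z^30, C_2 ≅ Z^20.

The boundary map ∂_1: C_1 → C_0 maps an edge to its endpoints' difference, ∂[p,q] = q − p.
As a 10×30 matrix over Z this has rank 9, with invariant factors (1,1,1,1,1,1,1,1,1).

∂_2: C_2 → C_1 acts by ∂[p,q,r] = [q,r] − [p,r] + [p,q]. For instance
  ∂EFG = FG − EG + EF,
  ∂DFN = FN − DN + DF.
The 30×20 boundary matrix has rank 20 and Smith normal form diag(1,1,1,1,1,1,1,1,1,1,1,1,1,1,1,1,1,1,1,2).

Reading off H_k = ker ∂_k / im ∂_{k+1}:

  H_1: rank ker ∂_1 − rank ∂_2 = (30 − 9) − 20 = 1, and ∂_2 has invariant factor 2 > 1, so H_1 = Z ⊕ Z/2Z.

(K is a triangulation of the Klein bottle.)

H_1 ≅ Z ⊕ Z/2Z.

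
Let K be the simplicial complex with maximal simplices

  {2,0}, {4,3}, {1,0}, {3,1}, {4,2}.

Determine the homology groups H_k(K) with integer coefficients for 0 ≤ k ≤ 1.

Order the vertices as 0 < 1 < 2 < 3 < 4. Listing each simplex with vertices in this order, K has dimension 1 with simplices:

  0-simplices (5): [0], [1], [2], [3], [4]
  1-simplices (5): [0,1], [0,2], [1,3], [2,4], [3,4]

Hence C_0 ≅ Z^5, C_1 ≅ Z^5.

Boundary ∂_1: C_1 → C_0 maps an edge to its endpoints' difference, ∂[p,q] = q − p. For instance
  ∂[2,4] = [4] − [2].
The 5×5 boundary matrix has rank 4 and Smith normal form diag(1,1,1,1).

Now H_k = ker ∂_k / im ∂_{k+1}, so:

  H_0: rank C_0 − rank ∂_1 = 5 − 4 = 1, and the invariant factors of ∂_1 are all 1, so H_0 = Z.
  H_1: rank ker ∂_1 − rank ∂_2 = (5 − 4) − 0 = 1, and there is no ∂_2, so H_1 = Z.

(K is a triangulation of the circle S^1.)

H_0 = Z,  H_1 = Z.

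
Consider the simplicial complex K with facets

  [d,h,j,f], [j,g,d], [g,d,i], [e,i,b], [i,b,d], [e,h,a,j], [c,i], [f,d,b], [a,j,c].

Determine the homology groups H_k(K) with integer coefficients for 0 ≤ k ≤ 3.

Order the vertices as a < b < c < d < e < f < g < h < i < j. Listing each simplex with vertices in this order, K has dimension 3 with simplices:

  0-simplices (10): a, b, c, d, e, f, g, h, i, j
  1-simplices (23): ac, ae, ah, aj, bd, be, bf, bi, ci, cj, df, dg, dh, di, dj, eh, ei, ej, fh, fj, gi, gj, hj
  2-simplices (14): acj, aeh, aej, ahj, bdf, bdi, bei, dfh, dfj, dgi, dgj, dhj, ehj, fhj
  3-simplices (2): aehj, dfhj

giving chain groups C_0 ≅ Z^10, C_1 ≅ Z^23, C_2 ≅ Z^14, C_3 ≅ Z^2.

The boundary map ∂_1: C_1 → C_0 is given by ∂[p,q] = [q] − [p].
As a 10×23 matrix over Z this has rank 9, with invariant factors (1,1,1,1,1,1,1,1,1).

The boundary map ∂_2: C_2 → C_1 acts by ∂[p,q,r] = [q,r] − [p,r] + [p,q]. For instance
  ∂dgj = gj − dj + dg,
  ∂dhj = hj − dj + dh.
The 23×14 boundary matrix has rank 12 and Smith normal form diag(1,1,1,1,1,1,1,1,1,1,1,1).

∂_3: C_3 → C_2 sends each 3-simplex σ to the alternating sum Σ_i (−1)^i (σ with its i-th vertex removed). For instance
  ∂dfhj = fhj − dhj + dfj − dfh,
  ∂aehj = ehj − ahj + aej − aeh.
As a 14×2 matrix over Z this has rank 2, with invariant factors (1,1).

Now H_k = ker ∂_k / im ∂_{k+1}, so:

  H_0: rank C_0 − rank ∂_1 = 10 − 9 = 1, and the invariant factors of ∂_1 are all 1, so H_0 ≅ Z.
  H_1: rank ker ∂_1 − rank ∂_2 = (23 − 9) − 12 = 2, and the invariant factors of ∂_2 are all 1, so H_1 ≅ Z^2.
  H_2: rank ker ∂_2 − rank ∂_3 = (14 − 12) − 2 = 0, and the invariant factors of ∂_3 are all 1, so H_2 ≅ 0.
  H_3: rank ker ∂_3 − rank ∂_4 = (2 − 2) − 0 = 0, and there is no ∂_4, so H_3 ≅ 0.

As a check, the Euler characteristic is 10 − 23 + 14 − 2 = -1, which agrees with 1 − 2 + 0 − 0 = -1.

H_0 = Z,  H_1 = Z^2,  H_2 = 0,  H_3 = 0.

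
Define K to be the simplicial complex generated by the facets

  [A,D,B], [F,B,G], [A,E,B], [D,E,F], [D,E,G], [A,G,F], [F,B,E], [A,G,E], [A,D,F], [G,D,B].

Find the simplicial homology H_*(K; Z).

H_0 = Z,  H_1 = Z/2,  H_2 = 0.

Take the total order A < B < D < E < F < G on the vertex set. Then K (dimension 2) consists of the simplices:

  0-simplices (6): A, B, D, E, F, G
  1-simplices (15): AB, AD, AE, AF, AG, BD, BE, BF, BG, DE, DF, DG, EF, EG, FG
  2-simplices (10): ABD, ABE, ADF, AEG, AFG, BDG, BEF, BFG, DEF, DEG

so the chain groups are C_0 ≅ Z^6, C_1 ≅ Z^15, C_2 ≅ Z^10.

The boundary map ∂_1: C_1 → C_0 is given by ∂[p,q] = [q] − [p].
The 6×15 boundary matrix has rank 5 and Smith normal form diag(1,1,1,1,1).

Boundary ∂_2: C_2 → C_1 maps a triangle to the signed sum of its edges. For instance
  ∂AFG = FG − AG + AF,
  ∂DEG = EG − DG + DE.
This gives a 15×10 integer matrix of rank 10; reducing to Smith normal form yields diagonal entries (1,1,1,1,1,1,1,1,1,2).

Computing H_k = (kernel of ∂_k) / (image of ∂_{k+1}):

  H_0: rank C_0 − rank ∂_1 = 6 − 5 = 1, and the invariant factors of ∂_1 are all 1, so H_0 ≅ Z.
  H_1: rank ker ∂_1 − rank ∂_2 = (15 − 5) − 10 = 0, and ∂_2 has invariant factor 2 > 1, so H_1 ≅ Z/2.
  H_2: rank ker ∂_2 − rank ∂_3 = (10 − 10) − 0 = 0, and there is no ∂_3, so H_2 ≅ 0.

(K is a triangulation of the real projective plane RP^2.)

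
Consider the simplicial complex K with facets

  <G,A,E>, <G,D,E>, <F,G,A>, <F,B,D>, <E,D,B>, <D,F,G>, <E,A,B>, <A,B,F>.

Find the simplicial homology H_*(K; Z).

Take the total order A < B < D < E < F < G on the vertex set. Then K (dimension 2) consists of the simplices:

  0-simplices (6): A, B, D, E, F, G
  1-simplices (12): AB, AE, AF, AG, BD, BE, BF, DE, DF, DG, EG, FG
  2-simplices (8): ABE, ABF, AEG, AFG, BDE, BDF, DEG, DFG

so the chain groups are C_0 ≅ Z^6, C_1 ≅ Z^12, C_2 ≅ Z^8.

∂_1: C_1 → C_0 sends each edge [p,q] (with p < q) to q − p. For instance
  ∂DF = F − D.
The resulting 6×12 matrix has rank 5, and its Smith normal form has invariant factors (1,1,1,1,1).

The boundary map ∂_2: C_2 → C_1 acts by ∂[p,q,r] = [q,r] − [p,r] + [p,q]. For instance
  ∂ABE = BE − AE + AB,
  ∂AFG = FG − AG + AF.
This gives a 12×8 integer matrix of rank 7; reducing to Smith normal form yields diagonal entries (1,1,1,1,1,1,1).

Reading off H_k = ker ∂_k / im ∂_{k+1}:

  H_0: rank C_0 − rank ∂_1 = 6 − 5 = 1, and the invariant factors of ∂_1 are all 1, so H_0 = Z.
  H_1: rank ker ∂_1 − rank ∂_2 = (12 − 5) − 7 = 0, and the invariant factors of ∂_2 are all 1, so H_1 = 0.
  H_2: rank ker ∂_2 − rank ∂_3 = (8 − 7) − 0 = 1, and there is no ∂_3, so H_2 = Z.

As a check, the Euler characteristic is 6 − 12 + 8 = 2, which agrees with 1 − 0 + 1 = 2.
(K is a triangulation of the 2-sphere S^2.)

H_0 = Z,  H_1 = 0,  H_2 = Z.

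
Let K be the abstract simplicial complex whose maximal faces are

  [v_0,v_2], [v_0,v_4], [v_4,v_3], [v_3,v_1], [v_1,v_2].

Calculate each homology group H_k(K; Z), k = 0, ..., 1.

Fix the vertex order v_0 < v_1 < v_2 < v_3 < v_4 and write every simplex with vertices in increasing order. Then dim K = 1 and the simplices of K are:

  0-simplices (5): [v_0], [v_1], [v_2], [v_3], [v_4]
  1-simplices (5): [v_0,v_2], [v_0,v_4], [v_1,v_2], [v_1,v_3], [v_3,v_4]

Hence C_0 ≅ Z^5, C_1 ≅ Z^5.

Boundary ∂_1: C_1 → C_0 maps an edge to its endpoints' difference, ∂[p,q] = q − p.
As a 5×5 matrix over Z this has rank 4, with invariant factors (1,1,1,1).

Reading off H_k = ker ∂_k / im ∂_{k+1}:

  H_0: rank C_0 − rank ∂_1 = 5 − 4 = 1, and the invariant factors of ∂_1 are all 1, so H_0 ≅ Z.
  H_1: rank ker ∂_1 − rank ∂_2 = (5 − 4) − 0 = 1, and there is no ∂_2, so H_1 ≅ Z.

(K is a triangulation of the circle S^1.)

H_0 = Z,  H_1 = Z.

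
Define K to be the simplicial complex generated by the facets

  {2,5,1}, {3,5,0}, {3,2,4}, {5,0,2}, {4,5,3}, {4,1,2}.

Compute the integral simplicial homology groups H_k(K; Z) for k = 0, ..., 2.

H_0 = Z,  H_1 = Z,  H_2 = 0.

Fix the vertex order 0 < 1 < 2 < 3 < 4 < 5 and write every simplex with vertices in increasing order. Then dim K = 2 and the simplices of K are:

  0-simplices (6): [0], [1], [2], [3], [4], [5]
  1-simplices (12): [0,2], [0,3], [0,5], [1,2], [1,4], [1,5], [2,3], [2,4], [2,5], [3,4], [3,5], [4,5]
  2-simplices (6): [0,2,5], [0,3,5], [1,2,4], [1,2,5], [2,3,4], [3,4,5]

giving chain groups C_0 ≅ Z^6, C_1 ≅ Z^12, C_2 ≅ Z^6.

Boundary ∂_1: C_1 → C_0 maps an edge to its endpoints' difference, ∂[p,q] = q − p. For instance
  ∂[2,3] = [3] − [2].
The resulting 6×12 matrix has rank 5, and its Smith normal form has invariant factors (1,1,1,1,1).

∂_2: C_2 → C_1 acts by ∂[p,q,r] = [q,r] − [p,r] + [p,q]. For instance
  ∂[2,3,4] = [3,4] − [2,4] + [2,3],
  ∂[3,4,5] = [4,5] − [3,5] + [3,4].
As a 12×6 matrix over Z this has rank 6, with invariant factors (1,1,1,1,1,1).

From H_k ≅ ker(∂_k) / im(∂_{k+1}) we obtain:

  H_0: rank C_0 − rank ∂_1 = 6 − 5 = 1, and the invariant factors of ∂_1 are all 1, so H_0 ≅ Z.
  H_1: rank ker ∂_1 − rank ∂_2 = (12 − 5) − 6 = 1, and the invariant factors of ∂_2 are all 1, so H_1 ≅ Z.
  H_2: rank ker ∂_2 − rank ∂_3 = (6 − 6) − 0 = 0, and there is no ∂_3, so H_2 ≅ 0.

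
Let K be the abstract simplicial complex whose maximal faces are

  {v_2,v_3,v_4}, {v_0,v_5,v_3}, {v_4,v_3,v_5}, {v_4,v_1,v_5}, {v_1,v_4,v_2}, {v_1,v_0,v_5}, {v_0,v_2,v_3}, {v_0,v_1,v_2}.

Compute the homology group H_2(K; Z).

K has 6 vertices, 12 edges, 8 triangles.
rank ∂_2 = 7, rank ∂_3 = 0 ⇒ b_2 = 8 − 7 − 0 = 1. So H_2 ≅ Z.

H_2 ≅ Z.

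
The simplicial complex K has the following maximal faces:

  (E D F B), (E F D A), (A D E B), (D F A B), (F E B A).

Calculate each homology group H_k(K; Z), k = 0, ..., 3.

Take the total order A < B < D < E < F on the vertex set. Then K (dimension 3) consists of the simplices:

  0-simplices (5): A, B, D, E, F
  1-simplices (10): AB, AD, AE, AF, BD, BE, BF, DE, DF, EF
  2-simplices (10): ABD, ABE, ABF, ADE, ADF, AEF, BDE, BDF, BEF, DEF
  3-simplices (5): ABDE, ABDF, ABEF, ADEF, BDEF

so the chain groups are C_0 ≅ Z^5, C_1 ≅ Z^10, C_2 ≅ Z^10, C_3 ≅ Z^5.

The boundary map ∂_1: C_1 → C_0 maps an edge to its endpoints' difference, ∂[p,q] = q − p. For instance
  ∂AB = B − A.
The 5×10 boundary matrix has rank 4 and Smith normal form diag(1,1,1,1).

Boundary ∂_2: C_2 → C_1 maps a triangle to the signed sum of its edges. For instance
  ∂DEF = EF − DF + DE,
  ∂BDF = DF − BF + BD.
The resulting 10×10 matrix has rank 6, and its Smith normal form has invariant factors (1,1,1,1,1,1).

∂_3: C_3 → C_2 sends each 3-simplex σ to the alternating sum Σ_i (−1)^i (σ with its i-th vertex removed). For instance
  ∂ADEF = DEF − AEF + ADF − ADE,
  ∂ABDE = BDE − ADE + ABE − ABD.
The resulting 10×5 matrix has rank 4, and its Smith normal form has invariant factors (1,1,1,1).

Computing H_k = (kernel of ∂_k) / (image of ∂_{k+1}):

  H_0: rank C_0 − rank ∂_1 = 5 − 4 = 1, and the invariant factors of ∂_1 are all 1, so H_0 ≅ Z.
  H_1: rank ker ∂_1 − rank ∂_2 = (10 − 4) − 6 = 0, and the invariant factors of ∂_2 are all 1, so H_1 ≅ 0.
  H_2: rank ker ∂_2 − rank ∂_3 = (10 − 6) − 4 = 0, and the invariant factors of ∂_3 are all 1, so H_2 ≅ 0.
  H_3: rank ker ∂_3 − rank ∂_4 = (5 − 4) − 0 = 1, and there is no ∂_4, so H_3 ≅ Z.

As a check, the Euler characteristic is 5 − 10 + 10 − 5 = 0, which agrees with 1 − 0 + 0 − 1 = 0.

H_0 ≅ Z,  H_1 = 0,  H_2 = 0,  H_3 ≅ Z.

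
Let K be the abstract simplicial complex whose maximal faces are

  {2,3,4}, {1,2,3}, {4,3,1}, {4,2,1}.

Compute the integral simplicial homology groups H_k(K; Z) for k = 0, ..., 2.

K has 4 vertices, 6 edges, 4 triangles.
rank ∂_0 = 0, rank ∂_1 = 3 ⇒ b_0 = 4 − 0 − 3 = 1; all invariant factors of ∂_1 are 1 so no torsion. So H_0 ≅ Z.
rank ∂_1 = 3, rank ∂_2 = 3 ⇒ b_1 = 6 − 3 − 3 = 0; all invariant factors of ∂_2 are 1 so no torsion. So H_1 ≅ 0.
rank ∂_2 = 3, rank ∂_3 = 0 ⇒ b_2 = 4 − 3 − 0 = 1. So H_2 ≅ Z.

H_0 ≅ Z,  H_1 = 0,  H_2 ≅ Z.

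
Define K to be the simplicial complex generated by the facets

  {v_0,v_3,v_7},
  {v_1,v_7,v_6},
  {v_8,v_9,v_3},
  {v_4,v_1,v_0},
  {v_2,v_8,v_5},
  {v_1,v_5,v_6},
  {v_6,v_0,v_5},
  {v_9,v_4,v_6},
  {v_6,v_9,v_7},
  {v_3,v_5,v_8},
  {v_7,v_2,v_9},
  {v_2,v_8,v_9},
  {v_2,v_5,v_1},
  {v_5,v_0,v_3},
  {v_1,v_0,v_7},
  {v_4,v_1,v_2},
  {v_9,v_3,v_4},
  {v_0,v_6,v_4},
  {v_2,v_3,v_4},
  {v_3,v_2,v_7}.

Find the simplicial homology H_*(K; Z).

We work with the vertex ordering v_0 < v_1 < v_2 < v_3 < v_4 < v_5 < v_6 < v_7 < v_8 < v_9. The simplices of K, each written with vertices in increasing order, are:

  0-simplices (10): [v_0], [v_1], [v_2], [v_3], [v_4], [v_5], [v_6], [v_7], [v_8], [v_9]
  1-simplices (30): (30 of them)
  2-simplices (20): (20 of them)

giving chain groups C_0 ≅ Z^10, C_1 ≅ Z^30, C_2 ≅ Z^20.

Boundary ∂_1: C_1 → C_0 is given by ∂[p,q] = [q] − [p].
The resulting 10×30 matrix has rank 9, and its Smith normal form has invariant factors (1,1,1,1,1,1,1,1,1).

∂_2: C_2 → C_1 maps a triangle to the signed sum of its edges. For instance
  ∂[v_0,v_1,v_7] = [v_1,v_7] − [v_0,v_7] + [v_0,v_1],
  ∂[v_1,v_2,v_5] = [v_2,v_5] − [v_1,v_5] + [v_1,v_2].
As a 30×20 matrix over Z this has rank 20, with invariant factors (1,1,1,1,1,1,1,1,1,1,1,1,1,1,1,1,1,1,1,2).

Reading off H_k = ker ∂_k / im ∂_{k+1}:

  H_0: rank C_0 − rank ∂_1 = 10 − 9 = 1, and the invariant factors of ∂_1 are all 1, so H_0 ≅ Z.
  H_1: rank ker ∂_1 − rank ∂_2 = (30 − 9) − 20 = 1, and ∂_2 has invariant factor 2 > 1, so H_1 ≅ Z ⊕ Z/2.
  H_2: rank ker ∂_2 − rank ∂_3 = (20 − 20) − 0 = 0, and there is no ∂_3, so H_2 ≅ 0.

(K is a triangulation of the Klein bottle.)

H_0 ≅ Z,  H_1 ≅ Z ⊕ Z/2,  H_2 = 0.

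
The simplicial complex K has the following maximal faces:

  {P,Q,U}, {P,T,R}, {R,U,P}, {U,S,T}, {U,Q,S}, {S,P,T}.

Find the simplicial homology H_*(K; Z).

H_0 = Z,  H_1 = Z,  H_2 = 0.

K has 6 vertices, 12 edges, 6 triangles.
rank ∂_0 = 0, rank ∂_1 = 5 ⇒ b_0 = 6 − 0 − 5 = 1; all invariant factors of ∂_1 are 1 so no torsion. So H_0 = Z.
rank ∂_1 = 5, rank ∂_2 = 6 ⇒ b_1 = 12 − 5 − 6 = 1; all invariant factors of ∂_2 are 1 so no torsion. So H_1 = Z.
rank ∂_2 = 6, rank ∂_3 = 0 ⇒ b_2 = 6 − 6 − 0 = 0. So H_2 = 0.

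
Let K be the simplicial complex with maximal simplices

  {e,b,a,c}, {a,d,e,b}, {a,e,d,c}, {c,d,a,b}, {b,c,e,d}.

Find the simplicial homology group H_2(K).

H_2 ≅ 0.

Order the vertices as a < b < c < d < e. Listing each simplex with vertices in this order, K has dimension 3 with simplices:

  0-simplices (5): a, b, c, d, e
  1-simplices (10): ab, ac, ad, ae, bc, bd, be, cd, ce, de
  2-simplices (10): abc, abd, abe, acd, ace, ade, bcd, bce, bde, cde
  3-simplices (5): abcd, abce, abde, acde, bcde

so the chain groups are C_0 ≅ Z^5, C_1 ≅ Z^10, C_2 ≅ Z^10, C_3 ≅ Z^5.

The boundary map ∂_1: C_1 → C_0 maps an edge to its endpoints' difference, ∂[p,q] = q − p.
The 5×10 boundary matrix has rank 4 and Smith normal form diag(1,1,1,1).

The boundary map ∂_2: C_2 → C_1 maps a triangle to the signed sum of its edges. For instance
  ∂abe = be − ae + ab,
  ∂acd = cd − ad + ac.
As a 10×10 matrix over Z this has rank 6, with invariant factors (1,1,1,1,1,1).

Boundary ∂_3: C_3 → C_2 sends each 3-simplex σ to the alternating sum Σ_i (−1)^i (σ with its i-th vertex removed). For instance
  ∂abde = bde − ade + abe − abd,
  ∂bcde = cde − bde + bce − bcd.
The resulting 10×5 matrix has rank 4, and its Smith normal form has invariant factors (1,1,1,1).

Computing H_k = (kernel of ∂_k) / (image of ∂_{k+1}):

  H_2: rank ker ∂_2 − rank ∂_3 = (10 − 6) − 4 = 0, and the invariant factors of ∂_3 are all 1, so H_2 = 0.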